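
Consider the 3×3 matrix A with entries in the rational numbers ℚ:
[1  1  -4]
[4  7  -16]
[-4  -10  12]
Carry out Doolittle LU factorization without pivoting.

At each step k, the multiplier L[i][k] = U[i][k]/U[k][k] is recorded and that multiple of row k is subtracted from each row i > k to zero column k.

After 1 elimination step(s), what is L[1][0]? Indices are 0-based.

Step 1: pivot at (0,0) is 1.
  row1 ← row1 − (4)·row0  ⇒  L[1][0]=4, U row1=(0, 3, 0)
  row2 ← row2 − (-4)·row0  ⇒  L[2][0]=-4, U row2=(0, -6, -4)

L[1][0] = 4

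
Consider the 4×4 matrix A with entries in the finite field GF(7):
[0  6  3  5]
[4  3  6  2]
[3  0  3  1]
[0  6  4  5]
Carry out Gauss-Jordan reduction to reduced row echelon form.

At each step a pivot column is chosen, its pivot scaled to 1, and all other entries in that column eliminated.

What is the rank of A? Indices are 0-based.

[1] R0 <-> R1
[1] R0 /= 4  ⇒  (1, 6, 5, 4)
     R2 -= 3·R0  ⇒  (0, 3, 2, 3)
[2] R1 /= 6  ⇒  (0, 1, 4, 2)
     R0 -= 6·R1  ⇒  (1, 0, 2, 6)
     R2 -= 3·R1  ⇒  (0, 0, 4, 4)
     R3 -= 6·R1  ⇒  (0, 0, 1, 0)
[3] R2 /= 4  ⇒  (0, 0, 1, 1)
     R0 -= 2·R2  ⇒  (1, 0, 0, 4)
     R1 -= 4·R2  ⇒  (0, 1, 0, 5)
     R3 -= 1·R2  ⇒  (0, 0, 0, 6)
[4] R3 /= 6  ⇒  (0, 0, 0, 1)
     R0 -= 4·R3  ⇒  (1, 0, 0, 0)
     R1 -= 5·R3  ⇒  (0, 1, 0, 0)
     R2 -= 1·R3  ⇒  (0, 0, 1, 0)

rank = 4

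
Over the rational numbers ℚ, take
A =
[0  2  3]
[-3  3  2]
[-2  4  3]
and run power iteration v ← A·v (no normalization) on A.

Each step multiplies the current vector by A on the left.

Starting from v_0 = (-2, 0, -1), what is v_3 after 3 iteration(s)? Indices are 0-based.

v_3 = (121, 86, 145)

v_0 = (-2, 0, -1).
v_1 = A·v_0 = (-3, 4, 1).
v_2 = A·v_1 = (11, 23, 25).
v_3 = A·v_2 = (121, 86, 145).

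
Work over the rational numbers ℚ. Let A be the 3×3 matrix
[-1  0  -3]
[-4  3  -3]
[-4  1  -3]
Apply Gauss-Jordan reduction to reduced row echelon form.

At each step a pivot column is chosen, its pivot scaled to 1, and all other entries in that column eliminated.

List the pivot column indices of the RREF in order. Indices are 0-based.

pivot columns: 0, 1, 2

step 1: normalize row 0 (÷-1) = (1, 0, 3)
  row 1: subtract -4×row0 = (0, 3, 9)
  row 2: subtract -4×row0 = (0, 1, 9)
step 2: normalize row 1 (÷3) = (0, 1, 3)
  row 2: subtract 1×row1 = (0, 0, 6)
step 3: normalize row 2 (÷6) = (0, 0, 1)
  row 0: subtract 3×row2 = (1, 0, 0)
  row 1: subtract 3×row2 = (0, 1, 0)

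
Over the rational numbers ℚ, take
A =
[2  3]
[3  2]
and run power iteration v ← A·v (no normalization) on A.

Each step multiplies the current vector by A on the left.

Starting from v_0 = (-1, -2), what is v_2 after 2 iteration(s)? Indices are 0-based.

v_0 = (-1, -2).
v_1 = A·v_0 = (-8, -7).
v_2 = A·v_1 = (-37, -38).

v_2 = (-37, -38)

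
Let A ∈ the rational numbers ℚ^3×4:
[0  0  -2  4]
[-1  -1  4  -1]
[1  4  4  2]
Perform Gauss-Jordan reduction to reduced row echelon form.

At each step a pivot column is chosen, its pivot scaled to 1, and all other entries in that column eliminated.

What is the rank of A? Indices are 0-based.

[1] R0 <-> R1
[1] R0 /= -1  ⇒  (1, 1, -4, 1)
     R2 -= 1·R0  ⇒  (0, 3, 8, 1)
[2] R1 <-> R2
[2] R1 /= 3  ⇒  (0, 1, 8/3, 1/3)
     R0 -= 1·R1  ⇒  (1, 0, -20/3, 2/3)
[3] R2 /= -2  ⇒  (0, 0, 1, -2)
     R0 -= -20/3·R2  ⇒  (1, 0, 0, -38/3)
     R1 -= 8/3·R2  ⇒  (0, 1, 0, 17/3)

rank = 3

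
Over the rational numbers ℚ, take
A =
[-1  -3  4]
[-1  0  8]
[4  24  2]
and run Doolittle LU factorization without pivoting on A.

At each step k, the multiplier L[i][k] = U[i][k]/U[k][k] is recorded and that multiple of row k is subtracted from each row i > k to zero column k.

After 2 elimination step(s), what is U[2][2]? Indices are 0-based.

U[2][2] = 2

k=0: U[0][0]=-1
  eliminate (1,0): mult=1, new row 1: (0, 3, 4); set L[1][0]=1
  eliminate (2,0): mult=-4, new row 2: (0, 12, 18); set L[2][0]=-4
k=1: U[1][1]=3
  eliminate (2,1): mult=4, new row 2: (0, 0, 2); set L[2][1]=4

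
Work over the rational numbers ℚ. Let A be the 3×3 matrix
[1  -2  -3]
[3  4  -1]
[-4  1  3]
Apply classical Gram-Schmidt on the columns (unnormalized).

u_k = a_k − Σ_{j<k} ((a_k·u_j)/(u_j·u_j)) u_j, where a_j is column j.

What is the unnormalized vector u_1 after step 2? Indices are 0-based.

u_1 = (-29/13, 43/13, 25/13)

Step 1: u_0 = a_0 = (1, 3, -4).
Step 2: u_1 = a_1 − (3/13)·u_0 = (-29/13, 43/13, 25/13).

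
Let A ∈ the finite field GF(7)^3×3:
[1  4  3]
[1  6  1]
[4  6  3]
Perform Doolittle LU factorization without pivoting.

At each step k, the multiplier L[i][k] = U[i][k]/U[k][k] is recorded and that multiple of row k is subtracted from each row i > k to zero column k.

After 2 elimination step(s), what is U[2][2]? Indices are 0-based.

[col 0] pivot 1
  R1 -= 1*R0 → (0, 2, 5)  (L[1][0] := 1)
  R2 -= 4*R0 → (0, 4, 5)  (L[2][0] := 4)
[col 1] pivot 2
  R2 -= 2*R1 → (0, 0, 2)  (L[2][1] := 2)

U[2][2] = 2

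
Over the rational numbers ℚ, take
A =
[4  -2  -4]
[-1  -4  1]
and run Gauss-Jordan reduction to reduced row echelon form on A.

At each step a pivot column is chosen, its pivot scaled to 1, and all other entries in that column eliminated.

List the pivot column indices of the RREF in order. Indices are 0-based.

pivot columns: 0, 1

[1] R0 /= 4  ⇒  (1, -1/2, -1)
     R1 -= -1·R0  ⇒  (0, -9/2, 0)
[2] R1 /= -9/2  ⇒  (0, 1, 0)
     R0 -= -1/2·R1  ⇒  (1, 0, -1)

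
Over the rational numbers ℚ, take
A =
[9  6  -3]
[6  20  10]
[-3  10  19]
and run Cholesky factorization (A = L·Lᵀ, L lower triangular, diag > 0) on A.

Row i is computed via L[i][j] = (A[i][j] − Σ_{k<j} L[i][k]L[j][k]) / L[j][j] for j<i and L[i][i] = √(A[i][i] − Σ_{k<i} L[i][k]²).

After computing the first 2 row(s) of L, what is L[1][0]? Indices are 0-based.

L[1][0] = 2

Step 1: L[0][0] = √(9) = 3.
  L[1][0] = (6) / L[0][0] = 2.
Step 2: L[1][1] = √(16) = 4.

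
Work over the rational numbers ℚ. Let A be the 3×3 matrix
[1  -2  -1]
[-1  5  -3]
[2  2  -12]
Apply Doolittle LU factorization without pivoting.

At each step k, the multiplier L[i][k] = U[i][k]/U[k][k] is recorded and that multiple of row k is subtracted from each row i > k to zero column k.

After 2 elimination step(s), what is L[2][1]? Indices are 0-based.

k=0: U[0][0]=1
  eliminate (1,0): mult=-1, new row 1: (0, 3, -4); set L[1][0]=-1
  eliminate (2,0): mult=2, new row 2: (0, 6, -10); set L[2][0]=2
k=1: U[1][1]=3
  eliminate (2,1): mult=2, new row 2: (0, 0, -2); set L[2][1]=2

L[2][1] = 2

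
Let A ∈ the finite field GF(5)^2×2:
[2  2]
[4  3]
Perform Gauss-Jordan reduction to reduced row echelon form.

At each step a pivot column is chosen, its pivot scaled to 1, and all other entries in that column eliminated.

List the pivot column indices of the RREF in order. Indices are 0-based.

[1] R0 /= 2  ⇒  (1, 1)
     R1 -= 4·R0  ⇒  (0, 4)
[2] R1 /= 4  ⇒  (0, 1)
     R0 -= 1·R1  ⇒  (1, 0)

pivot columns: 0, 1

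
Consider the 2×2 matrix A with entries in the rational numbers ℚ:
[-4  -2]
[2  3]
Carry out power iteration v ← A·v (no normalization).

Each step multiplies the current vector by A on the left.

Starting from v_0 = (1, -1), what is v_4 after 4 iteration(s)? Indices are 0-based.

v_0 = (1, -1).
v_1 = A·v_0 = (-2, -1).
v_2 = A·v_1 = (10, -7).
v_3 = A·v_2 = (-26, -1).
v_4 = A·v_3 = (106, -55).

v_4 = (106, -55)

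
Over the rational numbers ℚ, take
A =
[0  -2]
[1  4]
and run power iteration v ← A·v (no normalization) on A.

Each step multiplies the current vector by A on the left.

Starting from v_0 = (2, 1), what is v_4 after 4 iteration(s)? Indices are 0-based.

v_0 = (2, 1).
v_1 = A·v_0 = (-2, 6).
v_2 = A·v_1 = (-12, 22).
v_3 = A·v_2 = (-44, 76).
v_4 = A·v_3 = (-152, 260).

v_4 = (-152, 260)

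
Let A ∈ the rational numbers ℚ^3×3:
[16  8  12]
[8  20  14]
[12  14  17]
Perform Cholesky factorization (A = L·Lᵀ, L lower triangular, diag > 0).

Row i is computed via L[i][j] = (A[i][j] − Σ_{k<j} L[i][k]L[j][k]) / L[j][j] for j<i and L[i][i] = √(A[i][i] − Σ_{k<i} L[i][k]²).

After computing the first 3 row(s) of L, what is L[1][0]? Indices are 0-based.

L[1][0] = 2

Step 1: L[0][0] = √(16) = 4.
  L[1][0] = (8) / L[0][0] = 2.
Step 2: L[1][1] = √(16) = 4.
  L[2][0] = (12) / L[0][0] = 3.
  L[2][1] = (8) / L[1][1] = 2.
Step 3: L[2][2] = √(4) = 2.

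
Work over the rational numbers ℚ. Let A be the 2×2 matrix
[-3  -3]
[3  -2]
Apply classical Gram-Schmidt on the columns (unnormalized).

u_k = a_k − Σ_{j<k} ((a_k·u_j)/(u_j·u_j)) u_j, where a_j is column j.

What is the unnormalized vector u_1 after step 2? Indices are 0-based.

u_1 = (-5/2, -5/2)

Step 1: u_0 = a_0 = (-3, 3).
Step 2: u_1 = a_1 − (1/6)·u_0 = (-5/2, -5/2).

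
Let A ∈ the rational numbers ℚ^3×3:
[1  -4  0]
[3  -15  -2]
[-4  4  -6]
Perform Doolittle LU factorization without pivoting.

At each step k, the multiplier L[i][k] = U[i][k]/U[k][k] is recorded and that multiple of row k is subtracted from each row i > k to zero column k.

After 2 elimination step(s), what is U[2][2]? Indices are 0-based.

U[2][2] = 2

[col 0] pivot 1
  R1 -= 3*R0 → (0, -3, -2)  (L[1][0] := 3)
  R2 -= -4*R0 → (0, -12, -6)  (L[2][0] := -4)
[col 1] pivot -3
  R2 -= 4*R1 → (0, 0, 2)  (L[2][1] := 4)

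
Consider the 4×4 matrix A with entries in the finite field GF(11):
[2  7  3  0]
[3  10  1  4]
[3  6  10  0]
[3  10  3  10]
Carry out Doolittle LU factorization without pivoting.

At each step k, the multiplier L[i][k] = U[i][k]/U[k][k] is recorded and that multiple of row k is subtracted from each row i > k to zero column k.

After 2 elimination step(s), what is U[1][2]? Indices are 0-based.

Step 1: pivot at (0,0) is 2.
  row1 ← row1 − (7)·row0  ⇒  L[1][0]=7, U row1=(0, 5, 2, 4)
  row2 ← row2 − (7)·row0  ⇒  L[2][0]=7, U row2=(0, 1, 0, 0)
  row3 ← row3 − (7)·row0  ⇒  L[3][0]=7, U row3=(0, 5, 4, 10)
Step 2: pivot at (1,1) is 5.
  row2 ← row2 − (9)·row1  ⇒  L[2][1]=9, U row2=(0, 0, 4, 8)
  row3 ← row3 − (1)·row1  ⇒  L[3][1]=1, U row3=(0, 0, 2, 6)

U[1][2] = 2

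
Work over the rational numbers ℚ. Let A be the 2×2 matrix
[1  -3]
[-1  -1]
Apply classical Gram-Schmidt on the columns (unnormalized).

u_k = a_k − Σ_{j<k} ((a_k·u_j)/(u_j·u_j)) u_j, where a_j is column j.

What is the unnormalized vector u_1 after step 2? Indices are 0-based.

u_1 = (-2, -2)

Step 1: u_0 = a_0 = (1, -1).
Step 2: u_1 = a_1 − (-1)·u_0 = (-2, -2).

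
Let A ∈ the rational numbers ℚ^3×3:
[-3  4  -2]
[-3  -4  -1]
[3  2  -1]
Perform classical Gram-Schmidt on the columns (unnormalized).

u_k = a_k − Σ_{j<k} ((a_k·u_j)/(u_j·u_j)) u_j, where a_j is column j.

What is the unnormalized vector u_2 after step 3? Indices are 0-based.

Step 1: u_0 = a_0 = (-3, -3, 3).
Step 2: u_1 = a_1 − (2/9)·u_0 = (14/3, -10/3, 4/3).
Step 3: u_2 = a_2 − (2/9)·u_0 − (-11/52)·u_1 = (-9/26, -27/26, -18/13).

u_2 = (-9/26, -27/26, -18/13)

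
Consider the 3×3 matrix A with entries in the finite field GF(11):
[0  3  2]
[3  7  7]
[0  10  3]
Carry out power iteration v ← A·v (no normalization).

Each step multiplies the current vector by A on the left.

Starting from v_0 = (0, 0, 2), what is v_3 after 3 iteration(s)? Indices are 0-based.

v_0 = (0, 0, 2).
v_1 = A·v_0 = (4, 3, 6).
v_2 = A·v_1 = (10, 9, 4).
v_3 = A·v_2 = (2, 0, 3).

v_3 = (2, 0, 3)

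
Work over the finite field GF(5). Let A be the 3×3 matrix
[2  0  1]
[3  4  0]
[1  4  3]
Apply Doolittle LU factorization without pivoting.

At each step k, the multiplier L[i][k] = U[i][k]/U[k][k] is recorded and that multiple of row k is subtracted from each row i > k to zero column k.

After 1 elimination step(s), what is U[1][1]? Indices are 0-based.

Step 1: pivot at (0,0) is 2.
  row1 ← row1 − (4)·row0  ⇒  L[1][0]=4, U row1=(0, 4, 1)
  row2 ← row2 − (3)·row0  ⇒  L[2][0]=3, U row2=(0, 4, 0)

U[1][1] = 4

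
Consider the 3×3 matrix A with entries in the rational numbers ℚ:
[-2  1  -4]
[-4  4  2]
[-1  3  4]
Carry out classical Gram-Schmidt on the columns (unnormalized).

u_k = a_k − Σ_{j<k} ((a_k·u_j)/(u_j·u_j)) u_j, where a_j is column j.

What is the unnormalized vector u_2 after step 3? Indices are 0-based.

Step 1: u_0 = a_0 = (-2, -4, -1).
Step 2: u_1 = a_1 − (-1)·u_0 = (-1, 0, 2).
Step 3: u_2 = a_2 − (-4/21)·u_0 − (12/5)·u_1 = (-208/105, 26/21, -104/105).

u_2 = (-208/105, 26/21, -104/105)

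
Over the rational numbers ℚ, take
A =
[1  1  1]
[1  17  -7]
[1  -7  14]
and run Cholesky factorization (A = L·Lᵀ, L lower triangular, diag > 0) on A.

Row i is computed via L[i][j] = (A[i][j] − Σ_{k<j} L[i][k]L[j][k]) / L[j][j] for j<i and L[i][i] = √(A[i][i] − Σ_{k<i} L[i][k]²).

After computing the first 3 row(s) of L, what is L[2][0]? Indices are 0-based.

Step 1: L[0][0] = √(1) = 1.
  L[1][0] = (1) / L[0][0] = 1.
Step 2: L[1][1] = √(16) = 4.
  L[2][0] = (1) / L[0][0] = 1.
  L[2][1] = (-8) / L[1][1] = -2.
Step 3: L[2][2] = √(9) = 3.

L[2][0] = 1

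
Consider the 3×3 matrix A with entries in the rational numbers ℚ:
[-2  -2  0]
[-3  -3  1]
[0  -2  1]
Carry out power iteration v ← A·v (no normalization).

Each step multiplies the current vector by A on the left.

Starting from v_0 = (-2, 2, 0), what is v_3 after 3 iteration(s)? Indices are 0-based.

v_0 = (-2, 2, 0).
v_1 = A·v_0 = (0, 0, -4).
v_2 = A·v_1 = (0, -4, -4).
v_3 = A·v_2 = (8, 8, 4).

v_3 = (8, 8, 4)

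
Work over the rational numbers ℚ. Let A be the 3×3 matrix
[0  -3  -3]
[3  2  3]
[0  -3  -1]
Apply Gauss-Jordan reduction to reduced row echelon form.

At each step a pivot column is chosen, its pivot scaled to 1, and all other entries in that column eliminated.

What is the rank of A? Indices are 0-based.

step 1: exchange rows 0,1
step 1: normalize row 0 (÷3) = (1, 2/3, 1)
step 2: normalize row 1 (÷-3) = (0, 1, 1)
  row 0: subtract 2/3×row1 = (1, 0, 1/3)
  row 2: subtract -3×row1 = (0, 0, 2)
step 3: normalize row 2 (÷2) = (0, 0, 1)
  row 0: subtract 1/3×row2 = (1, 0, 0)
  row 1: subtract 1×row2 = (0, 1, 0)

rank = 3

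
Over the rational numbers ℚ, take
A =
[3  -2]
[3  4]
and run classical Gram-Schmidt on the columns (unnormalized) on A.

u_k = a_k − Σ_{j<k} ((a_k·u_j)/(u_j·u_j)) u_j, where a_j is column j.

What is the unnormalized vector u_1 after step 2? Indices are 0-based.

u_1 = (-3, 3)

Step 1: u_0 = a_0 = (3, 3).
Step 2: u_1 = a_1 − (1/3)·u_0 = (-3, 3).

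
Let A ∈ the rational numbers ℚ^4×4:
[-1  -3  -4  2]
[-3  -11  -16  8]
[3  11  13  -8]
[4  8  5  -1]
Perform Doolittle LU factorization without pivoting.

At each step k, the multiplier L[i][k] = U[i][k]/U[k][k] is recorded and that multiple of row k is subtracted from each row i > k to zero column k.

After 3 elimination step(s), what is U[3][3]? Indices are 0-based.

Step 1: pivot at (0,0) is -1.
  row1 ← row1 − (3)·row0  ⇒  L[1][0]=3, U row1=(0, -2, -4, 2)
  row2 ← row2 − (-3)·row0  ⇒  L[2][0]=-3, U row2=(0, 2, 1, -2)
  row3 ← row3 − (-4)·row0  ⇒  L[3][0]=-4, U row3=(0, -4, -11, 7)
Step 2: pivot at (1,1) is -2.
  row2 ← row2 − (-1)·row1  ⇒  L[2][1]=-1, U row2=(0, 0, -3, 0)
  row3 ← row3 − (2)·row1  ⇒  L[3][1]=2, U row3=(0, 0, -3, 3)
Step 3: pivot at (2,2) is -3.
  row3 ← row3 − (1)·row2  ⇒  L[3][2]=1, U row3=(0, 0, 0, 3)

U[3][3] = 3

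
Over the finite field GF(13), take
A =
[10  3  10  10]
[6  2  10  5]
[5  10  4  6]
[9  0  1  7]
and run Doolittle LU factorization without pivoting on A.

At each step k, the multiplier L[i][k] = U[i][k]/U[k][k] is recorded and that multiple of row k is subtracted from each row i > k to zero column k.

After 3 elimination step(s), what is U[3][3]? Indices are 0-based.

U[3][3] = 10

[col 0] pivot 10
  R1 -= 11*R0 → (0, 8, 4, 12)  (L[1][0] := 11)
  R2 -= 7*R0 → (0, 2, 12, 1)  (L[2][0] := 7)
  R3 -= 10*R0 → (0, 9, 5, 11)  (L[3][0] := 10)
[col 1] pivot 8
  R2 -= 10*R1 → (0, 0, 11, 11)  (L[2][1] := 10)
  R3 -= 6*R1 → (0, 0, 7, 4)  (L[3][1] := 6)
[col 2] pivot 11
  R3 -= 3*R2 → (0, 0, 0, 10)  (L[3][2] := 3)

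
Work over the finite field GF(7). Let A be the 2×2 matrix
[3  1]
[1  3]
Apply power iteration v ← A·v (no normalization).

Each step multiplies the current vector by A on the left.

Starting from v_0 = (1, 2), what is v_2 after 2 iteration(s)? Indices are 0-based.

v_0 = (1, 2).
v_1 = A·v_0 = (5, 0).
v_2 = A·v_1 = (1, 5).

v_2 = (1, 5)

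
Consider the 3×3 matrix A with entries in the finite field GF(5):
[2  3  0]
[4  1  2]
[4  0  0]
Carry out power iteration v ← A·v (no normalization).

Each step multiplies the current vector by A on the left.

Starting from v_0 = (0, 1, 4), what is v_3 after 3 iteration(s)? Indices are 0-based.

v_0 = (0, 1, 4).
v_1 = A·v_0 = (3, 4, 0).
v_2 = A·v_1 = (3, 1, 2).
v_3 = A·v_2 = (4, 2, 2).

v_3 = (4, 2, 2)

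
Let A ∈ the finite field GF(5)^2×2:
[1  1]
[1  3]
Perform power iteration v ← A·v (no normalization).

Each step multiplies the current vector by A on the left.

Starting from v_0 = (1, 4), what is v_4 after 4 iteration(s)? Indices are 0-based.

v_0 = (1, 4).
v_1 = A·v_0 = (0, 3).
v_2 = A·v_1 = (3, 4).
v_3 = A·v_2 = (2, 0).
v_4 = A·v_3 = (2, 2).

v_4 = (2, 2)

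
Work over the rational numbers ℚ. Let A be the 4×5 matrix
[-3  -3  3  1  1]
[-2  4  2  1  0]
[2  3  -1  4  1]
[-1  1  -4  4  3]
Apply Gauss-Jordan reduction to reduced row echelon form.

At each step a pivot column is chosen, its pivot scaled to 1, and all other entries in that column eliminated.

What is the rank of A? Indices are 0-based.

rank = 4

[1] R0 /= -3  ⇒  (1, 1, -1, -1/3, -1/3)
     R1 -= -2·R0  ⇒  (0, 6, 0, 1/3, -2/3)
     R2 -= 2·R0  ⇒  (0, 1, 1, 14/3, 5/3)
     R3 -= -1·R0  ⇒  (0, 2, -5, 11/3, 8/3)
[2] R1 /= 6  ⇒  (0, 1, 0, 1/18, -1/9)
     R0 -= 1·R1  ⇒  (1, 0, -1, -7/18, -2/9)
     R2 -= 1·R1  ⇒  (0, 0, 1, 83/18, 16/9)
     R3 -= 2·R1  ⇒  (0, 0, -5, 32/9, 26/9)
[3] R2 /= 1  ⇒  (0, 0, 1, 83/18, 16/9)
     R0 -= -1·R2  ⇒  (1, 0, 0, 38/9, 14/9)
     R3 -= -5·R2  ⇒  (0, 0, 0, 479/18, 106/9)
[4] R3 /= 479/18  ⇒  (0, 0, 0, 1, 212/479)
     R0 -= 38/9·R3  ⇒  (1, 0, 0, 0, -150/479)
     R1 -= 1/18·R3  ⇒  (0, 1, 0, 0, -65/479)
     R2 -= 83/18·R3  ⇒  (0, 0, 1, 0, -126/479)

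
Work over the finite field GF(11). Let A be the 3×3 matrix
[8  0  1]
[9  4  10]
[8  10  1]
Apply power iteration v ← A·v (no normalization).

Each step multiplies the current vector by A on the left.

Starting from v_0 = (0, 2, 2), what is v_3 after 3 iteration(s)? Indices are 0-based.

v_0 = (0, 2, 2).
v_1 = A·v_0 = (2, 6, 0).
v_2 = A·v_1 = (5, 9, 10).
v_3 = A·v_2 = (6, 5, 8).

v_3 = (6, 5, 8)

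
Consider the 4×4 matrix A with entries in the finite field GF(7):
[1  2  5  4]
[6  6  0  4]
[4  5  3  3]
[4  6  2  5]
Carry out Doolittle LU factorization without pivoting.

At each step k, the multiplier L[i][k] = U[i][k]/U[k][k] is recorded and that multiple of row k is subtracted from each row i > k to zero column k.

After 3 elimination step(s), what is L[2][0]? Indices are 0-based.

[col 0] pivot 1
  R1 -= 6*R0 → (0, 1, 5, 1)  (L[1][0] := 6)
  R2 -= 4*R0 → (0, 4, 4, 1)  (L[2][0] := 4)
  R3 -= 4*R0 → (0, 5, 3, 3)  (L[3][0] := 4)
[col 1] pivot 1
  R2 -= 4*R1 → (0, 0, 5, 4)  (L[2][1] := 4)
  R3 -= 5*R1 → (0, 0, 6, 5)  (L[3][1] := 5)
[col 2] pivot 5
  R3 -= 4*R2 → (0, 0, 0, 3)  (L[3][2] := 4)

L[2][0] = 4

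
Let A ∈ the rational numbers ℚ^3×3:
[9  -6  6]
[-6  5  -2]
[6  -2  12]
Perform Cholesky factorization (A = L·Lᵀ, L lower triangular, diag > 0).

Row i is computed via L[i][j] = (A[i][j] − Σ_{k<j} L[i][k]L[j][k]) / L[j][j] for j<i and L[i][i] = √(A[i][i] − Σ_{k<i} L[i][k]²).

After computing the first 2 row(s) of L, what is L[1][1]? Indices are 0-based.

Step 1: L[0][0] = √(9) = 3.
  L[1][0] = (-6) / L[0][0] = -2.
Step 2: L[1][1] = √(1) = 1.

L[1][1] = 1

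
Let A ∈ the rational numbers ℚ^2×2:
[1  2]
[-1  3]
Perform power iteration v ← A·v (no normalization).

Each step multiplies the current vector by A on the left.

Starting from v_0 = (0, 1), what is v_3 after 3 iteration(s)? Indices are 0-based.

v_0 = (0, 1).
v_1 = A·v_0 = (2, 3).
v_2 = A·v_1 = (8, 7).
v_3 = A·v_2 = (22, 13).

v_3 = (22, 13)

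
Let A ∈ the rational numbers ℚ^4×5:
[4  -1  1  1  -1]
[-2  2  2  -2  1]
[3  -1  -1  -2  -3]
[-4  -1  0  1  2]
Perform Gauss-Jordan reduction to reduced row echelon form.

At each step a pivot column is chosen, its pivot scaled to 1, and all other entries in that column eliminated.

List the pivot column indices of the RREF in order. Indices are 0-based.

[1] R0 /= 4  ⇒  (1, -1/4, 1/4, 1/4, -1/4)
     R1 -= -2·R0  ⇒  (0, 3/2, 5/2, -3/2, 1/2)
     R2 -= 3·R0  ⇒  (0, -1/4, -7/4, -11/4, -9/4)
     R3 -= -4·R0  ⇒  (0, -2, 1, 2, 1)
[2] R1 /= 3/2  ⇒  (0, 1, 5/3, -1, 1/3)
     R0 -= -1/4·R1  ⇒  (1, 0, 2/3, 0, -1/6)
     R2 -= -1/4·R1  ⇒  (0, 0, -4/3, -3, -13/6)
     R3 -= -2·R1  ⇒  (0, 0, 13/3, 0, 5/3)
[3] R2 /= -4/3  ⇒  (0, 0, 1, 9/4, 13/8)
     R0 -= 2/3·R2  ⇒  (1, 0, 0, -3/2, -5/4)
     R1 -= 5/3·R2  ⇒  (0, 1, 0, -19/4, -19/8)
     R3 -= 13/3·R2  ⇒  (0, 0, 0, -39/4, -43/8)
[4] R3 /= -39/4  ⇒  (0, 0, 0, 1, 43/78)
     R0 -= -3/2·R3  ⇒  (1, 0, 0, 0, -11/26)
     R1 -= -19/4·R3  ⇒  (0, 1, 0, 0, 19/78)
     R2 -= 9/4·R3  ⇒  (0, 0, 1, 0, 5/13)

pivot columns: 0, 1, 2, 3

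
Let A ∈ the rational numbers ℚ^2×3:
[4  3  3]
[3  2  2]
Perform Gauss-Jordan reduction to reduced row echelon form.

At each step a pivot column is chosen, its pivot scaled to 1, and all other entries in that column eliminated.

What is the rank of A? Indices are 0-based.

rank = 2

pivot(0,0)=4: scale R0 → (1, 3/4, 3/4)
  clear (1,0): R1 −= (3)R0 → (0, -1/4, -1/4)
pivot(1,1)=-1/4: scale R1 → (0, 1, 1)
  clear (0,1): R0 −= (3/4)R1 → (1, 0, 0)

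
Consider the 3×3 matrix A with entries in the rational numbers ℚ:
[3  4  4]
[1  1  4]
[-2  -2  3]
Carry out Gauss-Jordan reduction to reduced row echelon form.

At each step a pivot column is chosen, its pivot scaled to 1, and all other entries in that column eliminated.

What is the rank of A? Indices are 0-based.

pivot(0,0)=3: scale R0 → (1, 4/3, 4/3)
  clear (1,0): R1 −= (1)R0 → (0, -1/3, 8/3)
  clear (2,0): R2 −= (-2)R0 → (0, 2/3, 17/3)
pivot(1,1)=-1/3: scale R1 → (0, 1, -8)
  clear (0,1): R0 −= (4/3)R1 → (1, 0, 12)
  clear (2,1): R2 −= (2/3)R1 → (0, 0, 11)
pivot(2,2)=11: scale R2 → (0, 0, 1)
  clear (0,2): R0 −= (12)R2 → (1, 0, 0)
  clear (1,2): R1 −= (-8)R2 → (0, 1, 0)

rank = 3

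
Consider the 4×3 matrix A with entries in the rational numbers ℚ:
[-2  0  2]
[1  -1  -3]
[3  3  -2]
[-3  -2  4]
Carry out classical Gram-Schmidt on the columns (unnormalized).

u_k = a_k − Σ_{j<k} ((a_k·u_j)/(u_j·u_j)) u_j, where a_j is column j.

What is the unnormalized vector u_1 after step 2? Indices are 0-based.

u_1 = (28/23, -37/23, 27/23, -4/23)

Step 1: u_0 = a_0 = (-2, 1, 3, -3).
Step 2: u_1 = a_1 − (14/23)·u_0 = (28/23, -37/23, 27/23, -4/23).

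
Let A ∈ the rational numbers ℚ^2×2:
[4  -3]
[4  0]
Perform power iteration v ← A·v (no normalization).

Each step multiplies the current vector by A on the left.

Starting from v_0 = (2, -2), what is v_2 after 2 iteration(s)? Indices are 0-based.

v_0 = (2, -2).
v_1 = A·v_0 = (14, 8).
v_2 = A·v_1 = (32, 56).

v_2 = (32, 56)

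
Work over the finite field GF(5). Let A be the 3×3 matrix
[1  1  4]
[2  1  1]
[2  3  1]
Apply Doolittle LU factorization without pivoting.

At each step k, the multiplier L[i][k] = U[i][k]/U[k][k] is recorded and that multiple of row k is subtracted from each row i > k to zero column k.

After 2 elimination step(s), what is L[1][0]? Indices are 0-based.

k=0: U[0][0]=1
  eliminate (1,0): mult=2, new row 1: (0, 4, 3); set L[1][0]=2
  eliminate (2,0): mult=2, new row 2: (0, 1, 3); set L[2][0]=2
k=1: U[1][1]=4
  eliminate (2,1): mult=4, new row 2: (0, 0, 1); set L[2][1]=4

L[1][0] = 2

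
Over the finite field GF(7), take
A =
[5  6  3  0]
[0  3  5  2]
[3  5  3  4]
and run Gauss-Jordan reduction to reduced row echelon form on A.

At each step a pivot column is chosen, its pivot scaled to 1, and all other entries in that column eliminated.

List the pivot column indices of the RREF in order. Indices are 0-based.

step 1: normalize row 0 (÷5) = (1, 4, 2, 0)
  row 2: subtract 3×row0 = (0, 0, 4, 4)
step 2: normalize row 1 (÷3) = (0, 1, 4, 3)
  row 0: subtract 4×row1 = (1, 0, 0, 2)
step 3: normalize row 2 (÷4) = (0, 0, 1, 1)
  row 1: subtract 4×row2 = (0, 1, 0, 6)

pivot columns: 0, 1, 2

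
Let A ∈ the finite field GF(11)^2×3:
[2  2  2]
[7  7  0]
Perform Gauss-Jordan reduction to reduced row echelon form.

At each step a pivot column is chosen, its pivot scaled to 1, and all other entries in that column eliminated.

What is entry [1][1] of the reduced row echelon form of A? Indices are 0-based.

step 1: normalize row 0 (÷2) = (1, 1, 1)
  row 1: subtract 7×row0 = (0, 0, 4)
skip col 1 (zero from row 1)
step 2: normalize row 1 (÷4) = (0, 0, 1)
  row 0: subtract 1×row1 = (1, 1, 0)

M[1][1] = 0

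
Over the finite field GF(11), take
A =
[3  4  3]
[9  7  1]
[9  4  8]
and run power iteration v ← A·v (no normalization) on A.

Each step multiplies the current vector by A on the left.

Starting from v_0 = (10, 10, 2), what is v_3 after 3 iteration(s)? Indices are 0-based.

v_0 = (10, 10, 2).
v_1 = A·v_0 = (10, 8, 3).
v_2 = A·v_1 = (5, 6, 3).
v_3 = A·v_2 = (4, 2, 5).

v_3 = (4, 2, 5)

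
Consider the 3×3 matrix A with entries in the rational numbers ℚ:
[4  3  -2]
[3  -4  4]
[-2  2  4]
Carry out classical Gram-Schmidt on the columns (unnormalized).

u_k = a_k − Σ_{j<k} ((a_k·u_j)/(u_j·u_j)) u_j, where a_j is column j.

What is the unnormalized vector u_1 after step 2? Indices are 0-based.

Step 1: u_0 = a_0 = (4, 3, -2).
Step 2: u_1 = a_1 − (-4/29)·u_0 = (103/29, -104/29, 50/29).

u_1 = (103/29, -104/29, 50/29)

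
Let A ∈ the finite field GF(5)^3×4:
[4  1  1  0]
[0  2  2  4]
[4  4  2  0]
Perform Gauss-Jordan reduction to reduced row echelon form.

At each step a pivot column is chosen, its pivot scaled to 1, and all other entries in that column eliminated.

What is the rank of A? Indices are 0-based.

rank = 3

step 1: normalize row 0 (÷4) = (1, 4, 4, 0)
  row 2: subtract 4×row0 = (0, 3, 1, 0)
step 2: normalize row 1 (÷2) = (0, 1, 1, 2)
  row 0: subtract 4×row1 = (1, 0, 0, 2)
  row 2: subtract 3×row1 = (0, 0, 3, 4)
step 3: normalize row 2 (÷3) = (0, 0, 1, 3)
  row 1: subtract 1×row2 = (0, 1, 0, 4)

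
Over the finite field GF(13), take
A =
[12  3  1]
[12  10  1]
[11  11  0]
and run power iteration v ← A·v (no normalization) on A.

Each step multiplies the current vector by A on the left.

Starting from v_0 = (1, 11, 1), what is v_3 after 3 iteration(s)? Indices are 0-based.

v_0 = (1, 11, 1).
v_1 = A·v_0 = (7, 6, 2).
v_2 = A·v_1 = (0, 3, 0).
v_3 = A·v_2 = (9, 4, 7).

v_3 = (9, 4, 7)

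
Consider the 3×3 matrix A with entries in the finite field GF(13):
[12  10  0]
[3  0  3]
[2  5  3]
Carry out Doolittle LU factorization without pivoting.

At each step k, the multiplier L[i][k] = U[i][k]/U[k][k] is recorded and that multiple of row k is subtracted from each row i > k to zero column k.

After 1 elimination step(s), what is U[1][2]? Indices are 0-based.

[col 0] pivot 12
  R1 -= 10*R0 → (0, 4, 3)  (L[1][0] := 10)
  R2 -= 11*R0 → (0, 12, 3)  (L[2][0] := 11)

U[1][2] = 3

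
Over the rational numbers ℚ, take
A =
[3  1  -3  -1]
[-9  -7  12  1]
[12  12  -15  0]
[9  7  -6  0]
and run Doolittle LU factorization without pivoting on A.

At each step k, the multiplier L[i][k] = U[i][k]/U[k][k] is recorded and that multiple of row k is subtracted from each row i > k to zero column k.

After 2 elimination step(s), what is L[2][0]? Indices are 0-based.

L[2][0] = 4

[col 0] pivot 3
  R1 -= -3*R0 → (0, -4, 3, -2)  (L[1][0] := -3)
  R2 -= 4*R0 → (0, 8, -3, 4)  (L[2][0] := 4)
  R3 -= 3*R0 → (0, 4, 3, 3)  (L[3][0] := 3)
[col 1] pivot -4
  R2 -= -2*R1 → (0, 0, 3, 0)  (L[2][1] := -2)
  R3 -= -1*R1 → (0, 0, 6, 1)  (L[3][1] := -1)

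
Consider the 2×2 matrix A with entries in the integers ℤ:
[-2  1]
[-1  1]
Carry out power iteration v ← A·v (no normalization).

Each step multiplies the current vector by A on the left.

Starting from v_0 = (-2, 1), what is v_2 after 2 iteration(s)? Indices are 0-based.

v_0 = (-2, 1).
v_1 = A·v_0 = (5, 3).
v_2 = A·v_1 = (-7, -2).

v_2 = (-7, -2)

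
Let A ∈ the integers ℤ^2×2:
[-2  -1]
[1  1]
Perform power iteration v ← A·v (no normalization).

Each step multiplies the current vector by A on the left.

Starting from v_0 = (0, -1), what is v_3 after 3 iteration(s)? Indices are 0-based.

v_0 = (0, -1).
v_1 = A·v_0 = (1, -1).
v_2 = A·v_1 = (-1, 0).
v_3 = A·v_2 = (2, -1).

v_3 = (2, -1)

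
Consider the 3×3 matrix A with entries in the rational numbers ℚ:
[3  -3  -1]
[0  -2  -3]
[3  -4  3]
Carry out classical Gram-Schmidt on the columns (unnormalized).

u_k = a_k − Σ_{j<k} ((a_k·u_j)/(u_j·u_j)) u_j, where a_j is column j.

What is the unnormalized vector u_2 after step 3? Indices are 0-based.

u_2 = (-22/9, -11/9, 22/9)

Step 1: u_0 = a_0 = (3, 0, 3).
Step 2: u_1 = a_1 − (-7/6)·u_0 = (1/2, -2, -1/2).
Step 3: u_2 = a_2 − (1/3)·u_0 − (8/9)·u_1 = (-22/9, -11/9, 22/9).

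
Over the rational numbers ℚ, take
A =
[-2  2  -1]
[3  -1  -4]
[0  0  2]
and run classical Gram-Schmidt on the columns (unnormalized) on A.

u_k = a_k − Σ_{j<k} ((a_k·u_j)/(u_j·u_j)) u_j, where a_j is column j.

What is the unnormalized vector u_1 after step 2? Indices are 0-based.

Step 1: u_0 = a_0 = (-2, 3, 0).
Step 2: u_1 = a_1 − (-7/13)·u_0 = (12/13, 8/13, 0).

u_1 = (12/13, 8/13, 0)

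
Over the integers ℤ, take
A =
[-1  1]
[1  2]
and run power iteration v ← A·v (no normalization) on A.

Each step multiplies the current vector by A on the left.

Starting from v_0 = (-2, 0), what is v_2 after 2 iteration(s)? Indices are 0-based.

v_0 = (-2, 0).
v_1 = A·v_0 = (2, -2).
v_2 = A·v_1 = (-4, -2).

v_2 = (-4, -2)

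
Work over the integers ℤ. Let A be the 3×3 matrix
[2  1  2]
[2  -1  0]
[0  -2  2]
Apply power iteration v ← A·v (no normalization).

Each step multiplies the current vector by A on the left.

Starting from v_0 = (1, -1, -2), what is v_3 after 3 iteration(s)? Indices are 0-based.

v_3 = (-43, -5, -2)

v_0 = (1, -1, -2).
v_1 = A·v_0 = (-3, 3, -2).
v_2 = A·v_1 = (-7, -9, -10).
v_3 = A·v_2 = (-43, -5, -2).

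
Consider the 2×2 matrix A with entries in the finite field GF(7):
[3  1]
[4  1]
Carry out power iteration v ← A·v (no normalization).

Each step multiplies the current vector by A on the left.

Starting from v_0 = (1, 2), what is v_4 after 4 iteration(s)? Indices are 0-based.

v_0 = (1, 2).
v_1 = A·v_0 = (5, 6).
v_2 = A·v_1 = (0, 5).
v_3 = A·v_2 = (5, 5).
v_4 = A·v_3 = (6, 4).

v_4 = (6, 4)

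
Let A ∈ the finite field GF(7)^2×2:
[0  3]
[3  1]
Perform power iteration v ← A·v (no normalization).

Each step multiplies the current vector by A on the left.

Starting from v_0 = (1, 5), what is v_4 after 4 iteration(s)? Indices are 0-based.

v_0 = (1, 5).
v_1 = A·v_0 = (1, 1).
v_2 = A·v_1 = (3, 4).
v_3 = A·v_2 = (5, 6).
v_4 = A·v_3 = (4, 0).

v_4 = (4, 0)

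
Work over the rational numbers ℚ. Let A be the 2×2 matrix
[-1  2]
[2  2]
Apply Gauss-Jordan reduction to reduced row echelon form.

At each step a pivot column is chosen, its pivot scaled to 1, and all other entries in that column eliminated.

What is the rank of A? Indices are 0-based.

step 1: normalize row 0 (÷-1) = (1, -2)
  row 1: subtract 2×row0 = (0, 6)
step 2: normalize row 1 (÷6) = (0, 1)
  row 0: subtract -2×row1 = (1, 0)

rank = 2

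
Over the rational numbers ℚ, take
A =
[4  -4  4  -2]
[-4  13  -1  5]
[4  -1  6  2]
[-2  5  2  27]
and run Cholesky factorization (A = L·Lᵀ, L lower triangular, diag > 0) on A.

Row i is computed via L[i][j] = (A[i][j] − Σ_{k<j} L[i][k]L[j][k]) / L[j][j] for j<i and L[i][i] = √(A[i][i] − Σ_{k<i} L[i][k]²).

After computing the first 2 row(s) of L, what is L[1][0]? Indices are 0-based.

L[1][0] = -2

Step 1: L[0][0] = √(4) = 2.
  L[1][0] = (-4) / L[0][0] = -2.
Step 2: L[1][1] = √(9) = 3.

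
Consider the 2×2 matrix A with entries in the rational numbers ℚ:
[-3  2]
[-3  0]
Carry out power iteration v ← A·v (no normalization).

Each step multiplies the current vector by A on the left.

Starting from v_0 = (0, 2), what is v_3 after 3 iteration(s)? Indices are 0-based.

v_0 = (0, 2).
v_1 = A·v_0 = (4, 0).
v_2 = A·v_1 = (-12, -12).
v_3 = A·v_2 = (12, 36).

v_3 = (12, 36)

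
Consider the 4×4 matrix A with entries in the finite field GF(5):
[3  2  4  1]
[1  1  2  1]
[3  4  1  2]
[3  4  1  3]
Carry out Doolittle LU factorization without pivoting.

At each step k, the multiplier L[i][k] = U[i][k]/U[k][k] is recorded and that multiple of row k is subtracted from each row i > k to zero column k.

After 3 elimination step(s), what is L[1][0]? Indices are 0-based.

[col 0] pivot 3
  R1 -= 2*R0 → (0, 2, 4, 4)  (L[1][0] := 2)
  R2 -= 1*R0 → (0, 2, 2, 1)  (L[2][0] := 1)
  R3 -= 1*R0 → (0, 2, 2, 2)  (L[3][0] := 1)
[col 1] pivot 2
  R2 -= 1*R1 → (0, 0, 3, 2)  (L[2][1] := 1)
  R3 -= 1*R1 → (0, 0, 3, 3)  (L[3][1] := 1)
[col 2] pivot 3
  R3 -= 1*R2 → (0, 0, 0, 1)  (L[3][2] := 1)

L[1][0] = 2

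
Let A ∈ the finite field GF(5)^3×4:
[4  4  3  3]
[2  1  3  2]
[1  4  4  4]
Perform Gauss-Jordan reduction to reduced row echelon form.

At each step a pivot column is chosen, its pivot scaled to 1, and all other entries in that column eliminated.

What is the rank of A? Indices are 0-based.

rank = 3

pivot(0,0)=4: scale R0 → (1, 1, 2, 2)
  clear (1,0): R1 −= (2)R0 → (0, 4, 4, 3)
  clear (2,0): R2 −= (1)R0 → (0, 3, 2, 2)
pivot(1,1)=4: scale R1 → (0, 1, 1, 2)
  clear (0,1): R0 −= (1)R1 → (1, 0, 1, 0)
  clear (2,1): R2 −= (3)R1 → (0, 0, 4, 1)
pivot(2,2)=4: scale R2 → (0, 0, 1, 4)
  clear (0,2): R0 −= (1)R2 → (1, 0, 0, 1)
  clear (1,2): R1 −= (1)R2 → (0, 1, 0, 3)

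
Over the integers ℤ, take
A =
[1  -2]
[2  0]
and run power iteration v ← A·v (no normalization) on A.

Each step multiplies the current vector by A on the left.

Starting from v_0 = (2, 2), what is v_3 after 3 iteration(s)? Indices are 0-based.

v_0 = (2, 2).
v_1 = A·v_0 = (-2, 4).
v_2 = A·v_1 = (-10, -4).
v_3 = A·v_2 = (-2, -20).

v_3 = (-2, -20)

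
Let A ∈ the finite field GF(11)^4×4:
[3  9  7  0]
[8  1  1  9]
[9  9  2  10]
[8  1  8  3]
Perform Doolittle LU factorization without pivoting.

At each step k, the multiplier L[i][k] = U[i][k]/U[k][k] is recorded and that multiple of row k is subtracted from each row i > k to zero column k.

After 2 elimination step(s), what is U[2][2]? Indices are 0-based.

U[2][2] = 2

[col 0] pivot 3
  R1 -= 10*R0 → (0, 10, 8, 9)  (L[1][0] := 10)
  R2 -= 3*R0 → (0, 4, 3, 10)  (L[2][0] := 3)
  R3 -= 10*R0 → (0, 10, 4, 3)  (L[3][0] := 10)
[col 1] pivot 10
  R2 -= 7*R1 → (0, 0, 2, 2)  (L[2][1] := 7)
  R3 -= 1*R1 → (0, 0, 7, 5)  (L[3][1] := 1)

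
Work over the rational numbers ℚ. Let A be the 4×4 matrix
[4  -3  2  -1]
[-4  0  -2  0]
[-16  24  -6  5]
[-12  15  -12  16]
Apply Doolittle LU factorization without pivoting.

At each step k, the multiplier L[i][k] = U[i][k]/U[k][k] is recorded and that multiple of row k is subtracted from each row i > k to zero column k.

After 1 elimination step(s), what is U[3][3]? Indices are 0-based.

Step 1: pivot at (0,0) is 4.
  row1 ← row1 − (-1)·row0  ⇒  L[1][0]=-1, U row1=(0, -3, 0, -1)
  row2 ← row2 − (-4)·row0  ⇒  L[2][0]=-4, U row2=(0, 12, 2, 1)
  row3 ← row3 − (-3)·row0  ⇒  L[3][0]=-3, U row3=(0, 6, -6, 13)

U[3][3] = 13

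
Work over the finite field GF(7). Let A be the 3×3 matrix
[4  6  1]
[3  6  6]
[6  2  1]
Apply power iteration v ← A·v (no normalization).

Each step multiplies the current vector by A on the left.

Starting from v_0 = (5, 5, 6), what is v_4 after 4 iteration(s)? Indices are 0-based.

v_4 = (3, 5, 3)

v_0 = (5, 5, 6).
v_1 = A·v_0 = (0, 4, 4).
v_2 = A·v_1 = (0, 6, 5).
v_3 = A·v_2 = (6, 3, 3).
v_4 = A·v_3 = (3, 5, 3).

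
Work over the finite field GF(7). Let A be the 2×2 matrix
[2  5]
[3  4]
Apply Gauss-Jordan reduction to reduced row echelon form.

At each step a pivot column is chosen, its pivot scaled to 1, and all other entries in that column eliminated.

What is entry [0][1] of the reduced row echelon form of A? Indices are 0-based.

M[0][1] = 6

step 1: normalize row 0 (÷2) = (1, 6)
  row 1: subtract 3×row0 = (0, 0)
skip col 1 (zero from row 1)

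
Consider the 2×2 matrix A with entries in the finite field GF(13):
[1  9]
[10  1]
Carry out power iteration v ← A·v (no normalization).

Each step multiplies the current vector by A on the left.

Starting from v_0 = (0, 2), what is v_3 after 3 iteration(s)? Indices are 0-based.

v_3 = (10, 9)

v_0 = (0, 2).
v_1 = A·v_0 = (5, 2).
v_2 = A·v_1 = (10, 0).
v_3 = A·v_2 = (10, 9).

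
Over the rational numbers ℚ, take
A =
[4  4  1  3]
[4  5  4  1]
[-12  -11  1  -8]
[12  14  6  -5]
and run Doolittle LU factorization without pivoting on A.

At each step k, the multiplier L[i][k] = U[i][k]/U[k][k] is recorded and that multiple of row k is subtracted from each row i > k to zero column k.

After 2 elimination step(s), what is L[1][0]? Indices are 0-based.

Step 1: pivot at (0,0) is 4.
  row1 ← row1 − (1)·row0  ⇒  L[1][0]=1, U row1=(0, 1, 3, -2)
  row2 ← row2 − (-3)·row0  ⇒  L[2][0]=-3, U row2=(0, 1, 4, 1)
  row3 ← row3 − (3)·row0  ⇒  L[3][0]=3, U row3=(0, 2, 3, -14)
Step 2: pivot at (1,1) is 1.
  row2 ← row2 − (1)·row1  ⇒  L[2][1]=1, U row2=(0, 0, 1, 3)
  row3 ← row3 − (2)·row1  ⇒  L[3][1]=2, U row3=(0, 0, -3, -10)

L[1][0] = 1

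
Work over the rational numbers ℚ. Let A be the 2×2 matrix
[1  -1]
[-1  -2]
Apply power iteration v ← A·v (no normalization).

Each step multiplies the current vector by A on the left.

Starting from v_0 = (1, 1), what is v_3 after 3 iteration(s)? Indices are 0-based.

v_0 = (1, 1).
v_1 = A·v_0 = (0, -3).
v_2 = A·v_1 = (3, 6).
v_3 = A·v_2 = (-3, -15).

v_3 = (-3, -15)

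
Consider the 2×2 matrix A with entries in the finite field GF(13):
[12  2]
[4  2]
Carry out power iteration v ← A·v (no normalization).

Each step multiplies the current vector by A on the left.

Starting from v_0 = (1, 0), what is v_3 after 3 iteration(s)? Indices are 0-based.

v_0 = (1, 0).
v_1 = A·v_0 = (12, 4).
v_2 = A·v_1 = (9, 4).
v_3 = A·v_2 = (12, 5).

v_3 = (12, 5)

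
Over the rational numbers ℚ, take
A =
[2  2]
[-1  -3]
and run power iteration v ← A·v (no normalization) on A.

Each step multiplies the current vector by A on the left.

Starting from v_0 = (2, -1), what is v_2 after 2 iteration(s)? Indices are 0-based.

v_0 = (2, -1).
v_1 = A·v_0 = (2, 1).
v_2 = A·v_1 = (6, -5).

v_2 = (6, -5)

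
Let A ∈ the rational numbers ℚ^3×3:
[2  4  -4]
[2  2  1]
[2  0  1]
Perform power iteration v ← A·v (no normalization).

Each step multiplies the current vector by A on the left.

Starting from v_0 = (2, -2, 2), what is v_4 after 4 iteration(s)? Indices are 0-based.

v_4 = (-240, -478, -226)

v_0 = (2, -2, 2).
v_1 = A·v_0 = (-12, 2, 6).
v_2 = A·v_1 = (-40, -14, -18).
v_3 = A·v_2 = (-64, -126, -98).
v_4 = A·v_3 = (-240, -478, -226).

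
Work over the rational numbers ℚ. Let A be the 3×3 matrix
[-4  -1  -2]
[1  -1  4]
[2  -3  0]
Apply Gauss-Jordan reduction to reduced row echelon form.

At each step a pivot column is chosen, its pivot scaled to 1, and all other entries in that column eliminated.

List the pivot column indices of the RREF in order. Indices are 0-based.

pivot columns: 0, 1, 2

pivot(0,0)=-4: scale R0 → (1, 1/4, 1/2)
  clear (1,0): R1 −= (1)R0 → (0, -5/4, 7/2)
  clear (2,0): R2 −= (2)R0 → (0, -7/2, -1)
pivot(1,1)=-5/4: scale R1 → (0, 1, -14/5)
  clear (0,1): R0 −= (1/4)R1 → (1, 0, 6/5)
  clear (2,1): R2 −= (-7/2)R1 → (0, 0, -54/5)
pivot(2,2)=-54/5: scale R2 → (0, 0, 1)
  clear (0,2): R0 −= (6/5)R2 → (1, 0, 0)
  clear (1,2): R1 −= (-14/5)R2 → (0, 1, 0)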